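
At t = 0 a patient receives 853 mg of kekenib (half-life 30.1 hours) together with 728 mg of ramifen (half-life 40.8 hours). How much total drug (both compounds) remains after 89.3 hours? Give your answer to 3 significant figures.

269 mg

kekenib: 853 × (1/2)^(89.3/30.1) = 853 × (1/2)^2.9668 ≈ 109.11 mg.
ramifen: 728 × (1/2)^(89.3/40.8) = 728 × (1/2)^2.1887 ≈ 159.68 mg.
Total = 109.11 + 159.68 ≈ 268.79 mg.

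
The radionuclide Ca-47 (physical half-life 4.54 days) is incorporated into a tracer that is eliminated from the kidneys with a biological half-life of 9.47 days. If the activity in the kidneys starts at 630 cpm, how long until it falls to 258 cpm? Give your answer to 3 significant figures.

3.95 days

1/t_eff = 1/t_phys + 1/t_biol = 1/4.54 + 1/9.47 = 0.32586 per day.
t_eff = 4.54 × 9.47 / (4.54 + 9.47) ≈ 3.0688 days.
n = log₂(630/258) ≈ 1.288; t = 1.288 × 3.0688 ≈ 3.9525 days.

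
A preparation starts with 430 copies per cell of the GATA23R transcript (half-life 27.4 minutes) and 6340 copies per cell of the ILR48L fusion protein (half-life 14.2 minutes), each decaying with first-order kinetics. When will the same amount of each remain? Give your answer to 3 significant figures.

Set 430·(1/2)^(t/27.4) = 6340·(1/2)^(t/14.2).
Taking log₂: log₂(430/6340) = t·(1/27.4 − 1/14.2).
log₂(0.067823) = -3.8821; 1/27.4 − 1/14.2 = -0.033926.
t = -3.8821 / -0.033926 ≈ 114.43 minutes.

114 minutes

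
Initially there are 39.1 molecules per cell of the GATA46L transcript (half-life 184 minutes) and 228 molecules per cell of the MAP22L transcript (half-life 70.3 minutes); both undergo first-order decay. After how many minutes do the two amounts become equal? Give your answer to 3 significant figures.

Set 39.1·(1/2)^(t/184) = 228·(1/2)^(t/70.3).
Taking log₂: log₂(39.1/228) = t·(1/184 − 1/70.3).
log₂(0.17149) = -2.5438; 1/184 − 1/70.3 = -0.00879.
t = -2.5438 / -0.00879 ≈ 289.4 minutes.

289 minutes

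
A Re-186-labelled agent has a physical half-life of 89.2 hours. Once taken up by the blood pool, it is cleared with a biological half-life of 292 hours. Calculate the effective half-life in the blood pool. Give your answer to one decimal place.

1/t_eff = 1/t_phys + 1/t_biol = 1/89.2 + 1/292 = 0.014635 per hour.
t_eff = 89.2 × 292 / (89.2 + 292) ≈ 68.327 hours.

68.3 hours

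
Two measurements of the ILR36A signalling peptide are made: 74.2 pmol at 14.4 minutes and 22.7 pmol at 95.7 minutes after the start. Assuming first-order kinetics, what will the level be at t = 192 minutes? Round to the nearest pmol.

6 pmol

Over Δt = 95.7 − 14.4 = 81.3 minutes, the level fell by a factor of 74.2/22.7 ≈ 3.2687.
n = log₂(3.2687) ≈ 1.7087 half-lives, so t½ = 81.3/1.7087 ≈ 47.579 minutes.
From t = 95.7 to t = 192: 22.7 × (1/2)^((192−95.7)/47.579) ≈ 5.5814 pmol.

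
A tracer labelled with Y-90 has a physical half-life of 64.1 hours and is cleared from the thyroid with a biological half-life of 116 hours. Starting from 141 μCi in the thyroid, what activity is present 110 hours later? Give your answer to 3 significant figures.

1/t_eff = 1/t_phys + 1/t_biol = 1/64.1 + 1/116 = 0.024221 per hour.
t_eff = 64.1 × 116 / (64.1 + 116) ≈ 41.286 hours.
Remaining = 141 × (1/2)^(110/41.286) = 141 × (1/2)^2.6643 ≈ 22.242 μCi.

22.2 μCi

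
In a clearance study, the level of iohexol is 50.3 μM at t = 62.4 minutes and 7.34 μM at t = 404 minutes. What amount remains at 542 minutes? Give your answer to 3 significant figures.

3.37 μM

Over Δt = 404 − 62.4 = 341.6 minutes, the level fell by a factor of 50.3/7.34 ≈ 6.8529.
n = log₂(6.8529) ≈ 2.7767 half-lives, so t½ = 341.6/2.7767 ≈ 123.02 minutes.
From t = 404 to t = 542: 7.34 × (1/2)^((542−404)/123.02) ≈ 3.373 μM.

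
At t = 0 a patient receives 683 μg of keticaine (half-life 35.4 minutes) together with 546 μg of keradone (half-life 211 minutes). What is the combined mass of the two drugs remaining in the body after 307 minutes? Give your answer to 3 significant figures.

keticaine: 683 × (1/2)^(307/35.4) = 683 × (1/2)^8.6723 ≈ 1.6741 μg.
keradone: 546 × (1/2)^(307/211) = 546 × (1/2)^1.455 ≈ 199.16 μg.
Total = 1.6741 + 199.16 ≈ 200.83 μg.

201 μg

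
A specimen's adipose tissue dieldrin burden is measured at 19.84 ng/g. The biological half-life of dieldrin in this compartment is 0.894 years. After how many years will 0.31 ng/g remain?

0.31/19.84 = 1/64, so 6 half-lives have elapsed.
t = 6 × 0.894 = 5.364 years.

5.364 years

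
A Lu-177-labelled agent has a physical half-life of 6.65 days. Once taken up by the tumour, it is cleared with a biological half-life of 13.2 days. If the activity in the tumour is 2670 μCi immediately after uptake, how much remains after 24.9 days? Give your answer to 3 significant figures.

1/t_eff = 1/t_phys + 1/t_biol = 1/6.65 + 1/13.2 = 0.22613 per day.
t_eff = 6.65 × 13.2 / (6.65 + 13.2) ≈ 4.4222 days.
Remaining = 2670 × (1/2)^(24.9/4.4222) = 2670 × (1/2)^5.6307 ≈ 53.888 μCi.

53.9 μCi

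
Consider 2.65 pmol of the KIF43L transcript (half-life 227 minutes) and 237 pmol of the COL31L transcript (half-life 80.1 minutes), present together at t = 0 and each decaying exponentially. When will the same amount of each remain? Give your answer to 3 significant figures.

802 minutes

Set 2.65·(1/2)^(t/227) = 237·(1/2)^(t/80.1).
Taking log₂: log₂(2.65/237) = t·(1/227 − 1/80.1).
log₂(0.011181) = -6.4828; 1/227 − 1/80.1 = -0.0080791.
t = -6.4828 / -0.0080791 ≈ 802.41 minutes.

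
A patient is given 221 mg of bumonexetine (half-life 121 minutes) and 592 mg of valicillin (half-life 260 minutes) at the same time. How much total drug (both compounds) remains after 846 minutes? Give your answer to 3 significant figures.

bumonexetine: 221 × (1/2)^(846/121) = 221 × (1/2)^6.9917 ≈ 1.7365 mg.
valicillin: 592 × (1/2)^(846/260) = 592 × (1/2)^3.2538 ≈ 62.061 mg.
Total = 1.7365 + 62.061 ≈ 63.797 mg.

63.8 mg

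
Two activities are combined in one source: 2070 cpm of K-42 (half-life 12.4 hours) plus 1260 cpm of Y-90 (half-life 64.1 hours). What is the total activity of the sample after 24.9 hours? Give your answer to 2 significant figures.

1500 cpm

K-42: 2070 × (1/2)^(24.9/12.4) = 2070 × (1/2)^2.0081 ≈ 514.62 cpm.
Y-90: 1260 × (1/2)^(24.9/64.1) = 1260 × (1/2)^0.38846 ≈ 962.57 cpm.
Total = 514.62 + 962.57 ≈ 1477.2 cpm.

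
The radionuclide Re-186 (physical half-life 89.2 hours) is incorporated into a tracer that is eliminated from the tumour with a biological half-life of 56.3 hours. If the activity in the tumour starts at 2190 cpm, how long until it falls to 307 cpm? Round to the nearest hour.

1/t_eff = 1/t_phys + 1/t_biol = 1/89.2 + 1/56.3 = 0.028973 per hour.
t_eff = 89.2 × 56.3 / (89.2 + 56.3) ≈ 34.515 hours.
n = log₂(2190/307) ≈ 2.8346; t = 2.8346 × 34.515 ≈ 97.837 hours.

98 hours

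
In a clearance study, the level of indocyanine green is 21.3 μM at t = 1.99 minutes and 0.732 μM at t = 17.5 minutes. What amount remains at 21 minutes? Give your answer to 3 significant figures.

0.342 μM

Over Δt = 17.5 − 1.99 = 15.51 minutes, the level fell by a factor of 21.3/0.732 ≈ 29.098.
n = log₂(29.098) ≈ 4.8629 half-lives, so t½ = 15.51/4.8629 ≈ 3.1895 minutes.
From t = 17.5 to t = 21: 0.732 × (1/2)^((21−17.5)/3.1895) ≈ 0.34212 μM.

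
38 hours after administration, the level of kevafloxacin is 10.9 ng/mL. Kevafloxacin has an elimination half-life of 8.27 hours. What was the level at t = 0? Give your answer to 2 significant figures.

Number of half-lives elapsed: n = 38/8.27 ≈ 4.5949.
A₀ = A × 2^n = 10.9 × 2^4.5949 = 10.9 × 24.166 ≈ 263.41 ng/mL.

260 ng/mL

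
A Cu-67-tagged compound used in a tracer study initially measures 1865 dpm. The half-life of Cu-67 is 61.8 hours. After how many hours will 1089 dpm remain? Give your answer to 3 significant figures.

48.0 hours

Fraction remaining = 1089/1865 ≈ 0.58391.
n = log₂(1865/1089) = ln(1.7126)/ln 2 ≈ 0.77617 half-lives.
t = n × t½ = 0.77617 × 61.8 ≈ 47.967 hours.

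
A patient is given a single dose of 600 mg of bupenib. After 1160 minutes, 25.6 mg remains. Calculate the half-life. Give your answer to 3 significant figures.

255 minutes

A/A₀ = 25.6/600 ≈ 0.042667.
n = log₂(23.438) ≈ 4.5507 half-lives elapsed in 1160 minutes.
t½ = 1160/4.5507 ≈ 254.9 minutes.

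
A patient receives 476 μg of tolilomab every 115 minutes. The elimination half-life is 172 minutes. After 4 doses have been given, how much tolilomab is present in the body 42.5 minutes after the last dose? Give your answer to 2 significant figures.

910 μg

The 4 doses were given 387.5, 272.5, 157.5, 42.5 minutes ago.
Total = 476·(1/2)^(387.5/172) + 476·(1/2)^(272.5/172) + 476·(1/2)^(157.5/172) + 476·(1/2)^(42.5/172)
      = 99.865 + 158.74 + 252.32 + 401.07 ≈ 912 μg.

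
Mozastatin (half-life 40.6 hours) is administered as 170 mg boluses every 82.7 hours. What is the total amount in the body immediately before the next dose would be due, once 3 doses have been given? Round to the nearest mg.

54 mg

The 3 doses were given 248.1, 165.4, 82.7 hours ago.
Total = 170·(1/2)^(248.1/40.6) + 170·(1/2)^(165.4/40.6) + 170·(1/2)^(82.7/40.6)
      = 2.4598 + 10.095 + 41.425 ≈ 53.98 mg.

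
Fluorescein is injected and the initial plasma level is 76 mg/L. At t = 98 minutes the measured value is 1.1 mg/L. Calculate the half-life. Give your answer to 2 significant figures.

A/A₀ = 1.1/76 ≈ 0.014474.
n = log₂(69.091) ≈ 6.1104 half-lives elapsed in 98 minutes.
t½ = 98/6.1104 ≈ 16.038 minutes.

16 minutes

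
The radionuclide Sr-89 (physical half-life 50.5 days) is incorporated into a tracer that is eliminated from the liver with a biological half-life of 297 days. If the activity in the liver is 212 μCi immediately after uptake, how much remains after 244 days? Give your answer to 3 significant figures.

1/t_eff = 1/t_phys + 1/t_biol = 1/50.5 + 1/297 = 0.023169 per day.
t_eff = 50.5 × 297 / (50.5 + 297) ≈ 43.161 days.
Remaining = 212 × (1/2)^(244/43.161) = 212 × (1/2)^5.6532 ≈ 4.2125 μCi.

4.21 μCi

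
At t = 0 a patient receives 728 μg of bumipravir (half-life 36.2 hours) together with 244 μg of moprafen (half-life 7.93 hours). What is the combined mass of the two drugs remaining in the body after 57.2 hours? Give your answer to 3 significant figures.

bumipravir: 728 × (1/2)^(57.2/36.2) = 728 × (1/2)^1.5801 ≈ 243.48 μg.
moprafen: 244 × (1/2)^(57.2/7.93) = 244 × (1/2)^7.2131 ≈ 1.6445 μg.
Total = 243.48 + 1.6445 ≈ 245.13 μg.

245 μg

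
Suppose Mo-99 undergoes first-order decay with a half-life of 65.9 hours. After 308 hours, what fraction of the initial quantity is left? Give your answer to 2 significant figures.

n = 308/65.9 ≈ 4.6737 half-lives.
Fraction remaining = (1/2)^4.6737 ≈ 0.03918.

0.039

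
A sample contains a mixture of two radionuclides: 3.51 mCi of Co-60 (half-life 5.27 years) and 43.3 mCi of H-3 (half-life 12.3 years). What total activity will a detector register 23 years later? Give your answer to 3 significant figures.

Co-60: 3.51 × (1/2)^(23/5.27) = 3.51 × (1/2)^4.3643 ≈ 0.17042 mCi.
H-3: 43.3 × (1/2)^(23/12.3) = 43.3 × (1/2)^1.8699 ≈ 11.846 mCi.
Total = 0.17042 + 11.846 ≈ 12.017 mCi.

12.0 mCi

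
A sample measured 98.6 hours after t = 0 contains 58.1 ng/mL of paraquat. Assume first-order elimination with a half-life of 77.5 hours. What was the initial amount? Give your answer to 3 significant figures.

Number of half-lives elapsed: n = 98.6/77.5 ≈ 1.2723.
A₀ = A × 2^n = 58.1 × 2^1.2723 = 58.1 × 2.4154 ≈ 140.33 ng/mL.

140 ng/mL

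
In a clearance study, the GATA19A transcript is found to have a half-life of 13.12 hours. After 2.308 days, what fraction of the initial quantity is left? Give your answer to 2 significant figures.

0.054

2.308 days = 55.392 hours.
n = 55.392/13.12 ≈ 4.222 half-lives.
Fraction remaining = (1/2)^4.222 ≈ 0.053588.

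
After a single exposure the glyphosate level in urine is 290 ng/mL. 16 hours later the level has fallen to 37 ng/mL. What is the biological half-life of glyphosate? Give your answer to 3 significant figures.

5.39 hours

A/A₀ = 37/290 ≈ 0.12759.
n = log₂(7.8378) ≈ 2.9705 half-lives elapsed in 16 hours.
t½ = 16/2.9705 ≈ 5.3864 hours.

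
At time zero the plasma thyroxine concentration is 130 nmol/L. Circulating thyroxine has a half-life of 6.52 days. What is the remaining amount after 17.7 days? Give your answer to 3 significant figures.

19.8 nmol/L

Number of half-lives: n = 17.7/6.52 ≈ 2.7147.
Remaining = 130 × (1/2)^2.7147 = 130 × 0.15233 ≈ 19.803 nmol/L.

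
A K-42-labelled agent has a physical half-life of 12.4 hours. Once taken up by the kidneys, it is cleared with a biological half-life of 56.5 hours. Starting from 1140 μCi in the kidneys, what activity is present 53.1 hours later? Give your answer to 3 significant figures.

30.5 μCi

1/t_eff = 1/t_phys + 1/t_biol = 1/12.4 + 1/56.5 = 0.098344 per hour.
t_eff = 12.4 × 56.5 / (12.4 + 56.5) ≈ 10.168 hours.
Remaining = 1140 × (1/2)^(53.1/10.168) = 1140 × (1/2)^5.2221 ≈ 30.542 μCi.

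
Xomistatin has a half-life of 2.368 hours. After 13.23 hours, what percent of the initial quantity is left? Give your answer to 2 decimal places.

n = 13.23/2.368 ≈ 5.587 half-lives.
Fraction remaining = (1/2)^5.587 ≈ 0.020804, i.e. 2.0804%.

2.08%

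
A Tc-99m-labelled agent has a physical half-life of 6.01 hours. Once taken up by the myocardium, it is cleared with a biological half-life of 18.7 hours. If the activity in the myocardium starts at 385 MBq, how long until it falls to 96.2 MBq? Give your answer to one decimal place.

1/t_eff = 1/t_phys + 1/t_biol = 1/6.01 + 1/18.7 = 0.21987 per hour.
t_eff = 6.01 × 18.7 / (6.01 + 18.7) ≈ 4.5482 hours.
n = log₂(385/96.2) ≈ 2.0007; t = 2.0007 × 4.5482 ≈ 9.0999 hours.

9.1 hours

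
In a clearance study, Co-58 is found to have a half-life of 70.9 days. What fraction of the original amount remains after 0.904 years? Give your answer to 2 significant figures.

0.904 years = 329.96 days.
n = 329.96/70.9 ≈ 4.6539 half-lives.
Fraction remaining = (1/2)^4.6539 ≈ 0.039723.

0.040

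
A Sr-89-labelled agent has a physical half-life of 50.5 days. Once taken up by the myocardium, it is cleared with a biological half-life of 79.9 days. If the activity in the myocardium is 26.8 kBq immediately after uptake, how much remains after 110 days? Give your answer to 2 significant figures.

2.3 kBq

1/t_eff = 1/t_phys + 1/t_biol = 1/50.5 + 1/79.9 = 0.032318 per day.
t_eff = 50.5 × 79.9 / (50.5 + 79.9) ≈ 30.943 days.
Remaining = 26.8 × (1/2)^(110/30.943) = 26.8 × (1/2)^3.5549 ≈ 2.2803 kBq.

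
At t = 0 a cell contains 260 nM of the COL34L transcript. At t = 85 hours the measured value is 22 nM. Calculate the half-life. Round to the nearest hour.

A/A₀ = 22/260 ≈ 0.084615.
n = log₂(11.818) ≈ 3.5629 half-lives elapsed in 85 hours.
t½ = 85/3.5629 ≈ 23.857 hours.

24 hours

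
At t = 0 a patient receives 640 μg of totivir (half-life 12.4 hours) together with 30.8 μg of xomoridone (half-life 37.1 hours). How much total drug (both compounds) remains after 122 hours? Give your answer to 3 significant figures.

3.85 μg

totivir: 640 × (1/2)^(122/12.4) = 640 × (1/2)^9.8387 ≈ 0.69893 μg.
xomoridone: 30.8 × (1/2)^(122/37.1) = 30.8 × (1/2)^3.2884 ≈ 3.1524 μg.
Total = 0.69893 + 3.1524 ≈ 3.8513 μg.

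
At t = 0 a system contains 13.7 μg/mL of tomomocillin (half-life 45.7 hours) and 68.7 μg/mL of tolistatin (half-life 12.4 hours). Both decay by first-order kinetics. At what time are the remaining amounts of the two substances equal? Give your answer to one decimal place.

39.6 hours

Set 13.7·(1/2)^(t/45.7) = 68.7·(1/2)^(t/12.4).
Taking log₂: log₂(13.7/68.7) = t·(1/45.7 − 1/12.4).
log₂(0.19942) = -2.3261; 1/45.7 − 1/12.4 = -0.058763.
t = -2.3261 / -0.058763 ≈ 39.585 hours.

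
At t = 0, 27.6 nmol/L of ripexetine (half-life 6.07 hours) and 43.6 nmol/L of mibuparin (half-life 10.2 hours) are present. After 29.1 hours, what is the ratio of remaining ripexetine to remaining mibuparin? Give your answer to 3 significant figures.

ripexetine: 27.6 × (1/2)^(29.1/6.07) = 27.6 × (1/2)^4.7941 ≈ 0.99483 nmol/L.
mibuparin: 43.6 × (1/2)^(29.1/10.2) = 43.6 × (1/2)^2.8529 ≈ 6.0348 nmol/L.
Ratio ≈ 0.99483 / 6.0348 ≈ 0.16485.

0.165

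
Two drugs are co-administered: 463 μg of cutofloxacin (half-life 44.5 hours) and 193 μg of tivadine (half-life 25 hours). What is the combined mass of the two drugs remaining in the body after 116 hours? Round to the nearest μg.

84 μg

cutofloxacin: 463 × (1/2)^(116/44.5) = 463 × (1/2)^2.6067 ≈ 76.01 μg.
tivadine: 193 × (1/2)^(116/25) = 193 × (1/2)^4.64 ≈ 7.7407 μg.
Total = 76.01 + 7.7407 ≈ 83.751 μg.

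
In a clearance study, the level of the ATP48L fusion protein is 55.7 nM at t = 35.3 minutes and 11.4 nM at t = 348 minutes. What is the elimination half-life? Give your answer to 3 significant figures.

137 minutes

Over Δt = 348 − 35.3 = 312.7 minutes, the level fell by a factor of 55.7/11.4 ≈ 4.886.
n = log₂(4.886) ≈ 2.2886 half-lives, so t½ = 312.7/2.2886 ≈ 136.63 minutes.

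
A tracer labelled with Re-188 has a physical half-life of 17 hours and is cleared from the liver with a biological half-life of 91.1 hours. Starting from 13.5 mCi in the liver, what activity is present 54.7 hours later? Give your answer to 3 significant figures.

1/t_eff = 1/t_phys + 1/t_biol = 1/17 + 1/91.1 = 0.0698 per hour.
t_eff = 17 × 91.1 / (17 + 91.1) ≈ 14.327 hours.
Remaining = 13.5 × (1/2)^(54.7/14.327) = 13.5 × (1/2)^3.8181 ≈ 0.95714 mCi.

0.957 mCi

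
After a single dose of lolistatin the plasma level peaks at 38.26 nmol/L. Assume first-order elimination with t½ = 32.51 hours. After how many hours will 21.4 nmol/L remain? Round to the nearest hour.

27 hours

Fraction remaining = 21.4/38.26 ≈ 0.55933.
n = log₂(38.26/21.4) = ln(1.7879)/ln 2 ≈ 0.83823 half-lives.
t = n × t½ = 0.83823 × 32.51 ≈ 27.251 hours.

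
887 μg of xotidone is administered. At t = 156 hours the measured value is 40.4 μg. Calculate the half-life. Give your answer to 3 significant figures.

35.0 hours

A/A₀ = 40.4/887 ≈ 0.045547.
n = log₂(21.955) ≈ 4.4565 half-lives elapsed in 156 hours.
t½ = 156/4.4565 ≈ 35.005 hours.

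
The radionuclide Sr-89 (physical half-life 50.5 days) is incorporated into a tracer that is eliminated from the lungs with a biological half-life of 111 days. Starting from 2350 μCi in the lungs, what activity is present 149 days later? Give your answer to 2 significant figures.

1/t_eff = 1/t_phys + 1/t_biol = 1/50.5 + 1/111 = 0.028811 per day.
t_eff = 50.5 × 111 / (50.5 + 111) ≈ 34.709 days.
Remaining = 2350 × (1/2)^(149/34.709) = 2350 × (1/2)^4.2928 ≈ 119.89 μCi.

120 μCi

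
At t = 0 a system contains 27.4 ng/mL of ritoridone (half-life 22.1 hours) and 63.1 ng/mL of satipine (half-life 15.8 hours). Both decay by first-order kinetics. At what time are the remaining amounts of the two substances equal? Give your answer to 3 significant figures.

Set 27.4·(1/2)^(t/22.1) = 63.1·(1/2)^(t/15.8).
Taking log₂: log₂(27.4/63.1) = t·(1/22.1 − 1/15.8).
log₂(0.43423) = -1.2035; 1/22.1 − 1/15.8 = -0.018042.
t = -1.2035 / -0.018042 ≈ 66.702 hours.

66.7 hours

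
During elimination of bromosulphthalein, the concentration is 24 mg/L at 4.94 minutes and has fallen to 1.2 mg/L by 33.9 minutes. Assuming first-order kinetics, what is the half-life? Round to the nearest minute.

7 minutes

Over Δt = 33.9 − 4.94 = 28.96 minutes, the level fell by a factor of 24/1.2 ≈ 20.
n = log₂(20) ≈ 4.3219 half-lives, so t½ = 28.96/4.3219 ≈ 6.7007 minutes.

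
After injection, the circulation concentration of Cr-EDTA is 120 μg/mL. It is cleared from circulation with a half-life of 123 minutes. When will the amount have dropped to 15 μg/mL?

15/120 = 1/8, so 3 half-lives have elapsed.
t = 3 × 123 = 369 minutes.

369 minutes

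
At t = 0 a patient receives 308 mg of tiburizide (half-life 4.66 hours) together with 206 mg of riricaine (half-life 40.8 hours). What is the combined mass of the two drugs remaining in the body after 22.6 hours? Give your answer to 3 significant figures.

151 mg

tiburizide: 308 × (1/2)^(22.6/4.66) = 308 × (1/2)^4.8498 ≈ 10.681 mg.
riricaine: 206 × (1/2)^(22.6/40.8) = 206 × (1/2)^0.55392 ≈ 140.32 mg.
Total = 10.681 + 140.32 ≈ 151 mg.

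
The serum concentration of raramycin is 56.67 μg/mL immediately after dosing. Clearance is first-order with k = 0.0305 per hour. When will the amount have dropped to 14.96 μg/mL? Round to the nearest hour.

t½ = ln 2 / k = 0.69315 / 0.0305 ≈ 22.726 hours.
Fraction remaining = 14.96/56.67 ≈ 0.26398.
n = log₂(56.67/14.96) = ln(3.7881)/ln 2 ≈ 1.9215 half-lives.
t = n × t½ = 1.9215 × 22.726 ≈ 43.668 hours.

44 hours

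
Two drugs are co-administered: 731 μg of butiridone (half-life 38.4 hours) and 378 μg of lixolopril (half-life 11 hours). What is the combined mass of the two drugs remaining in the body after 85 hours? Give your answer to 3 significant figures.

159 μg

butiridone: 731 × (1/2)^(85/38.4) = 731 × (1/2)^2.2135 ≈ 157.61 μg.
lixolopril: 378 × (1/2)^(85/11) = 378 × (1/2)^7.7273 ≈ 1.7838 μg.
Total = 157.61 + 1.7838 ≈ 159.39 μg.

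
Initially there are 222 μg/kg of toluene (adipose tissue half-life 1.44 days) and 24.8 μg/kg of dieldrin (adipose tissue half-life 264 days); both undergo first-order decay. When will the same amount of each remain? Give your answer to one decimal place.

4.6 days

Set 222·(1/2)^(t/1.44) = 24.8·(1/2)^(t/264).
Taking log₂: log₂(222/24.8) = t·(1/1.44 − 1/264).
log₂(8.9516) = 3.1621; 1/1.44 − 1/264 = 0.69066.
t = 3.1621 / 0.69066 ≈ 4.5785 days.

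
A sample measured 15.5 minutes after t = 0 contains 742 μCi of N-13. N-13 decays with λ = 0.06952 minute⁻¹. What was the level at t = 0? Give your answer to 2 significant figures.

2200 μCi

t½ = ln 2 / λ = 0.69315 / 0.06952 ≈ 9.9705 minutes.
Number of half-lives elapsed: n = 15.5/9.9705 ≈ 1.5546.
A₀ = A × 2^n = 742 × 2^1.5546 = 742 × 2.9375 ≈ 2179.6 μCi.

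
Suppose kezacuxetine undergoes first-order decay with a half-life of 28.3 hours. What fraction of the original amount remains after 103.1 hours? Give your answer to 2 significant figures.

0.080

n = 103.1/28.3 ≈ 3.6431 half-lives.
Fraction remaining = (1/2)^3.6431 ≈ 0.080041.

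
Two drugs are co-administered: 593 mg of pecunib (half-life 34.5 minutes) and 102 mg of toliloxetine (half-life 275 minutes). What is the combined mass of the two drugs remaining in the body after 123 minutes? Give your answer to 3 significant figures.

pecunib: 593 × (1/2)^(123/34.5) = 593 × (1/2)^3.5652 ≈ 50.098 mg.
toliloxetine: 102 × (1/2)^(123/275) = 102 × (1/2)^0.44727 ≈ 74.81 mg.
Total = 50.098 + 74.81 ≈ 124.91 mg.

125 mg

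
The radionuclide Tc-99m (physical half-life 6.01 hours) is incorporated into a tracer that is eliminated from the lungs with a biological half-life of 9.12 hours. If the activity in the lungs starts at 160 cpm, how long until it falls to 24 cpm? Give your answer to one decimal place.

1/t_eff = 1/t_phys + 1/t_biol = 1/6.01 + 1/9.12 = 0.27604 per hour.
t_eff = 6.01 × 9.12 / (6.01 + 9.12) ≈ 3.6227 hours.
n = log₂(160/24) ≈ 2.737; t = 2.737 × 3.6227 ≈ 9.9152 hours.

9.9 hours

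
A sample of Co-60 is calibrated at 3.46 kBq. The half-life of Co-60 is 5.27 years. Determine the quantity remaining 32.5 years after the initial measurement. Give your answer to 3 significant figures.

0.0482 kBq

Number of half-lives: n = 32.5/5.27 ≈ 6.167.
Remaining = 3.46 × (1/2)^6.167 = 3.46 × 0.013917 ≈ 0.048154 kBq.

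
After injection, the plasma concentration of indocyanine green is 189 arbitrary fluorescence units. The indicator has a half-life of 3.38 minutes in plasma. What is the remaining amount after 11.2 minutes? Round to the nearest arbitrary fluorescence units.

19 arbitrary fluorescence units

Number of half-lives: n = 11.2/3.38 ≈ 3.3136.
Remaining = 189 × (1/2)^3.3136 = 189 × 0.10058 ≈ 19.009 arbitrary fluorescence units.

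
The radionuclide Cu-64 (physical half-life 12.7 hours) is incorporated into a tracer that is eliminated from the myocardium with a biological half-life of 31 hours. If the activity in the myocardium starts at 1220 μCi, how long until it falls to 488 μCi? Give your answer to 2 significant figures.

1/t_eff = 1/t_phys + 1/t_biol = 1/12.7 + 1/31 = 0.111 per hour.
t_eff = 12.7 × 31 / (12.7 + 31) ≈ 9.0092 hours.
n = log₂(1220/488) ≈ 1.3219; t = 1.3219 × 9.0092 ≈ 11.909 hours.

12 hours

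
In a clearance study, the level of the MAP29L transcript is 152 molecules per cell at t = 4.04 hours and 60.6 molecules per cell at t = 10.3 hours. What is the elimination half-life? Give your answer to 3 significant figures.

4.72 hours

Over Δt = 10.3 − 4.04 = 6.26 hours, the level fell by a factor of 152/60.6 ≈ 2.5083.
n = log₂(2.5083) ≈ 1.3267 half-lives, so t½ = 6.26/1.3267 ≈ 4.7185 hours.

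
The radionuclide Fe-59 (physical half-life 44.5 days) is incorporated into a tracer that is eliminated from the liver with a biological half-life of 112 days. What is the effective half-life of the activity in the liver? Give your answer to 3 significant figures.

31.8 days

1/t_eff = 1/t_phys + 1/t_biol = 1/44.5 + 1/112 = 0.0314 per day.
t_eff = 44.5 × 112 / (44.5 + 112) ≈ 31.847 days.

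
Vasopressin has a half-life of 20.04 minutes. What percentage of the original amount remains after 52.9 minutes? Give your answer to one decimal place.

n = 52.9/20.04 ≈ 2.6397 half-lives.
Fraction remaining = (1/2)^2.6397 ≈ 0.16046, i.e. 16.046%.

16.0%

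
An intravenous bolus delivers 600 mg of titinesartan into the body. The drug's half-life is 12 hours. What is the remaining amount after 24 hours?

150 mg

Elapsed time is 2 half-lives (24/12).
Each half-life halves the amount: 600 × (1/2)^2 = 600/4 = 150 mg.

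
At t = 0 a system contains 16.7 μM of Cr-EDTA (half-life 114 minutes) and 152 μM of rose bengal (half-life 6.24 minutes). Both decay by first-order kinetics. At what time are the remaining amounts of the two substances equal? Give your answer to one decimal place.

21.0 minutes

Set 16.7·(1/2)^(t/114) = 152·(1/2)^(t/6.24).
Taking log₂: log₂(16.7/152) = t·(1/114 − 1/6.24).
log₂(0.10987) = -3.1862; 1/114 − 1/6.24 = -0.15148.
t = -3.1862 / -0.15148 ≈ 21.033 minutes.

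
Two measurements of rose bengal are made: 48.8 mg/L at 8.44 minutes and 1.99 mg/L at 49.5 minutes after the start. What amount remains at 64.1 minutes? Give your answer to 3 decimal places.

0.638 mg/L

Over Δt = 49.5 − 8.44 = 41.06 minutes, the level fell by a factor of 48.8/1.99 ≈ 24.523.
n = log₂(24.523) ≈ 4.616 half-lives, so t½ = 41.06/4.616 ≈ 8.8951 minutes.
From t = 49.5 to t = 64.1: 1.99 × (1/2)^((64.1−49.5)/8.8951) ≈ 0.6379 mg/L.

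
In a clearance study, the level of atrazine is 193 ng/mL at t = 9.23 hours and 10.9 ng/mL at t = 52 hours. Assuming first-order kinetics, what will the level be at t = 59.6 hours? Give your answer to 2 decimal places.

6.54 ng/mL

Over Δt = 52 − 9.23 = 42.77 hours, the level fell by a factor of 193/10.9 ≈ 17.706.
n = log₂(17.706) ≈ 4.1462 half-lives, so t½ = 42.77/4.1462 ≈ 10.315 hours.
From t = 52 to t = 59.6: 10.9 × (1/2)^((59.6−52)/10.315) ≈ 6.5409 ng/mL.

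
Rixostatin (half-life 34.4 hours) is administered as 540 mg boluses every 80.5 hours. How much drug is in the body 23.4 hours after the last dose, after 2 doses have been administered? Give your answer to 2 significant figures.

400 mg

The 2 doses were given 103.9, 23.4 hours ago.
Total = 540·(1/2)^(103.9/34.4) + 540·(1/2)^(23.4/34.4)
      = 66.555 + 336.99 ≈ 403.55 mg.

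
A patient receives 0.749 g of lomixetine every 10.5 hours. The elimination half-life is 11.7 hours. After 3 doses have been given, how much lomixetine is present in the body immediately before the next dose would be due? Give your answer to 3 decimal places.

0.734 g

The 3 doses were given 31.5, 21, 10.5 hours ago.
Total = 0.749·(1/2)^(31.5/11.7) + 0.749·(1/2)^(21/11.7) + 0.749·(1/2)^(10.5/11.7)
      = 0.11588 + 0.21586 + 0.40209 ≈ 0.73383 g.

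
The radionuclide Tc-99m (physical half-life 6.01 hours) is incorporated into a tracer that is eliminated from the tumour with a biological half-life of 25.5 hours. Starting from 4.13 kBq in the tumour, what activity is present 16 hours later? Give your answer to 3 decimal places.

1/t_eff = 1/t_phys + 1/t_biol = 1/6.01 + 1/25.5 = 0.20561 per hour.
t_eff = 6.01 × 25.5 / (6.01 + 25.5) ≈ 4.8637 hours.
Remaining = 4.13 × (1/2)^(16/4.8637) = 4.13 × (1/2)^3.2897 ≈ 0.42234 kBq.

0.422 kBq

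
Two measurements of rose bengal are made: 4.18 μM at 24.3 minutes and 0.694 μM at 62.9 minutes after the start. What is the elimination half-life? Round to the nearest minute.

15 minutes

Over Δt = 62.9 − 24.3 = 38.6 minutes, the level fell by a factor of 4.18/0.694 ≈ 6.0231.
n = log₂(6.0231) ≈ 2.5905 half-lives, so t½ = 38.6/2.5905 ≈ 14.901 minutes.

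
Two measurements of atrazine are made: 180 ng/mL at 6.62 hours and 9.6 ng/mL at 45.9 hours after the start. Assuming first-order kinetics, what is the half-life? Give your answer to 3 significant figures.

9.29 hours

Over Δt = 45.9 − 6.62 = 39.28 hours, the level fell by a factor of 180/9.6 ≈ 18.75.
n = log₂(18.75) ≈ 4.2288 half-lives, so t½ = 39.28/4.2288 ≈ 9.2886 hours.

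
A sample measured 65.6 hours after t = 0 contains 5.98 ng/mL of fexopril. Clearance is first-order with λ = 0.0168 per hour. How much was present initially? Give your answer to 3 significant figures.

18.0 ng/mL

t½ = ln 2 / λ = 0.69315 / 0.0168 ≈ 41.259 hours.
Number of half-lives elapsed: n = 65.6/41.259 ≈ 1.59.
A₀ = A × 2^n = 5.98 × 2^1.59 = 5.98 × 3.0104 ≈ 18.002 ng/mL.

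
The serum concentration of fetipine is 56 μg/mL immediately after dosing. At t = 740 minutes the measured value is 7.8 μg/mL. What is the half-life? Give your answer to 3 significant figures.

A/A₀ = 7.8/56 ≈ 0.13929.
n = log₂(7.1795) ≈ 2.8439 half-lives elapsed in 740 minutes.
t½ = 740/2.8439 ≈ 260.21 minutes.

260 minutes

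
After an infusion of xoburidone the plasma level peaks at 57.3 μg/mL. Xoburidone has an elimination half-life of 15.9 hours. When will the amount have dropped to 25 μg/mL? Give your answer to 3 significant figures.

19.0 hours

Fraction remaining = 25/57.3 ≈ 0.4363.
n = log₂(57.3/25) = ln(2.292)/ln 2 ≈ 1.1966 half-lives.
t = n × t½ = 1.1966 × 15.9 ≈ 19.026 hours.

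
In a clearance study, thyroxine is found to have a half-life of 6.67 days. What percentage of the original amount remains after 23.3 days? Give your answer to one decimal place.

8.9%

n = 23.3/6.67 ≈ 3.4933 half-lives.
Fraction remaining = (1/2)^3.4933 ≈ 0.088803, i.e. 8.8803%.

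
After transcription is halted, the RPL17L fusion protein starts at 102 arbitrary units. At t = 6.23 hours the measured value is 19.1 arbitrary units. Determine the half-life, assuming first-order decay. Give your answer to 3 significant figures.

A/A₀ = 19.1/102 ≈ 0.18725.
n = log₂(5.3403) ≈ 2.4169 half-lives elapsed in 6.23 hours.
t½ = 6.23/2.4169 ≈ 2.5777 hours.

2.58 hours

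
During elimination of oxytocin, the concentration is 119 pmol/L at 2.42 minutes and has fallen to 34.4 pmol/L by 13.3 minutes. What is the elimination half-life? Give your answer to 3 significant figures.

Over Δt = 13.3 − 2.42 = 10.88 minutes, the level fell by a factor of 119/34.4 ≈ 3.4593.
n = log₂(3.4593) ≈ 1.7905 half-lives, so t½ = 10.88/1.7905 ≈ 6.0766 minutes.

6.08 minutes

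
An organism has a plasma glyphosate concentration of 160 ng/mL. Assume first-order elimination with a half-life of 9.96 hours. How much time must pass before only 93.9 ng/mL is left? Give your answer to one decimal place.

Fraction remaining = 93.9/160 ≈ 0.58688.
n = log₂(160/93.9) = ln(1.7039)/ln 2 ≈ 0.76887 half-lives.
t = n × t½ = 0.76887 × 9.96 ≈ 7.658 hours.

7.7 hours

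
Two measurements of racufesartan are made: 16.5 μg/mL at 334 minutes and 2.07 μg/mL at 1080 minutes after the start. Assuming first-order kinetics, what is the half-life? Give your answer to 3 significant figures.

249 minutes

Over Δt = 1080 − 334 = 746 minutes, the level fell by a factor of 16.5/2.07 ≈ 7.971.
n = log₂(7.971) ≈ 2.9948 half-lives, so t½ = 746/2.9948 ≈ 249.1 minutes.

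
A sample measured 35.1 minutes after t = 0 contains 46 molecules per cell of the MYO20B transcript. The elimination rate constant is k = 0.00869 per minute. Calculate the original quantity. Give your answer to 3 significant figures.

t½ = ln 2 / k = 0.69315 / 0.00869 ≈ 79.764 minutes.
Number of half-lives elapsed: n = 35.1/79.764 ≈ 0.44005.
A₀ = A × 2^n = 46 × 2^0.44005 = 46 × 1.3567 ≈ 62.406 molecules per cell.

62.4 molecules per cell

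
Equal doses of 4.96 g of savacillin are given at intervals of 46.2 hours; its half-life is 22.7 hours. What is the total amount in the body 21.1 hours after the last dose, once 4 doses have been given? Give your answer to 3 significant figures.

3.43 g

The 4 doses were given 159.7, 113.5, 67.3, 21.1 hours ago.
Total = 4.96·(1/2)^(159.7/22.7) + 4.96·(1/2)^(113.5/22.7) + 4.96·(1/2)^(67.3/22.7) + 4.96·(1/2)^(21.1/22.7)
      = 0.037815 + 0.155 + 0.63533 + 2.6042 ≈ 3.4323 g.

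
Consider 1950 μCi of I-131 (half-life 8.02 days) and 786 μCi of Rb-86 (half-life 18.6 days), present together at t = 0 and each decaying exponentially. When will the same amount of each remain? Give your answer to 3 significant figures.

Set 1950·(1/2)^(t/8.02) = 786·(1/2)^(t/18.6).
Taking log₂: log₂(1950/786) = t·(1/8.02 − 1/18.6).
log₂(2.4809) = 1.3109; 1/8.02 − 1/18.6 = 0.070925.
t = 1.3109 / 0.070925 ≈ 18.483 days.

18.5 days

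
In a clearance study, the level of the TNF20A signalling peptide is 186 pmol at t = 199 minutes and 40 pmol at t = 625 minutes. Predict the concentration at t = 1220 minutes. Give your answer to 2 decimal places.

Over Δt = 625 − 199 = 426 minutes, the level fell by a factor of 186/40 ≈ 4.65.
n = log₂(4.65) ≈ 2.2172 half-lives, so t½ = 426/2.2172 ≈ 192.13 minutes.
From t = 625 to t = 1220: 40 × (1/2)^((1220−625)/192.13) ≈ 4.6754 pmol.

4.68 pmol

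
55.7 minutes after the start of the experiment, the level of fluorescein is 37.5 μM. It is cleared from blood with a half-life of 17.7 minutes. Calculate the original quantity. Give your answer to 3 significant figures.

332 μM

Number of half-lives elapsed: n = 55.7/17.7 ≈ 3.1469.
A₀ = A × 2^n = 37.5 × 2^3.1469 = 37.5 × 8.8575 ≈ 332.15 μM.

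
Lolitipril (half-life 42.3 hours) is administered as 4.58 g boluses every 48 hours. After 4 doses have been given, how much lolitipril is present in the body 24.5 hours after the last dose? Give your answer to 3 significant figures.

5.39 g

The 4 doses were given 168.5, 120.5, 72.5, 24.5 hours ago.
Total = 4.58·(1/2)^(168.5/42.3) + 4.58·(1/2)^(120.5/42.3) + 4.58·(1/2)^(72.5/42.3) + 4.58·(1/2)^(24.5/42.3)
      = 0.28955 + 0.6358 + 1.3961 + 3.0656 ≈ 5.387 g.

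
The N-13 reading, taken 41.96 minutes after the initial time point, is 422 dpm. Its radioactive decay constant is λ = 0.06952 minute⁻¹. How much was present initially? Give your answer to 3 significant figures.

t½ = ln 2 / λ = 0.69315 / 0.06952 ≈ 9.9705 minutes.
Number of half-lives elapsed: n = 41.96/9.9705 ≈ 4.2084.
A₀ = A × 2^n = 422 × 2^4.2084 = 422 × 18.487 ≈ 7801.4 dpm.

7800 dpm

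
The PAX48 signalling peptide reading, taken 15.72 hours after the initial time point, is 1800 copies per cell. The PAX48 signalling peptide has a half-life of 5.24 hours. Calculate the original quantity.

Number of half-lives elapsed: n = 15.72/5.24 ≈ 3.
A₀ = A × 2^n = 1800 × 2^3 = 1800 × 8 ≈ 14400 copies per cell.

14400 copies per cell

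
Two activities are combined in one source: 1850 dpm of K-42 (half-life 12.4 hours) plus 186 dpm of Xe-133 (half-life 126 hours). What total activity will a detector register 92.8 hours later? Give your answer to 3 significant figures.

122 dpm

K-42: 1850 × (1/2)^(92.8/12.4) = 1850 × (1/2)^7.4839 ≈ 10.335 dpm.
Xe-133: 186 × (1/2)^(92.8/126) = 186 × (1/2)^0.73651 ≈ 111.64 dpm.
Total = 10.335 + 111.64 ≈ 121.97 dpm.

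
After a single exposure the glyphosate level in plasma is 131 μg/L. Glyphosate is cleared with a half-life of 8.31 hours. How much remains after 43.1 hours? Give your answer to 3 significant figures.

3.60 μg/L

Number of half-lives: n = 43.1/8.31 ≈ 5.1865.
Remaining = 131 × (1/2)^5.1865 = 131 × 0.02746 ≈ 3.5973 μg/L.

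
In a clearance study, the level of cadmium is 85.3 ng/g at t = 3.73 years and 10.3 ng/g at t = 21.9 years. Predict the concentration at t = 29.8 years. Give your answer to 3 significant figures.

Over Δt = 21.9 − 3.73 = 18.17 years, the level fell by a factor of 85.3/10.3 ≈ 8.2816.
n = log₂(8.2816) ≈ 3.0499 half-lives, so t½ = 18.17/3.0499 ≈ 5.9576 years.
From t = 21.9 to t = 29.8: 10.3 × (1/2)^((29.8−21.9)/5.9576) ≈ 4.1083 ng/g.

4.11 ng/g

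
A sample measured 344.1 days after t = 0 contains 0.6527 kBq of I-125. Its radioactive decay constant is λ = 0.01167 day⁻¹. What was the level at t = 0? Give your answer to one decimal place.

t½ = ln 2 / λ = 0.69315 / 0.01167 ≈ 59.396 days.
Number of half-lives elapsed: n = 344.1/59.396 ≈ 5.7934.
A₀ = A × 2^n = 0.6527 × 2^5.7934 = 0.6527 × 55.459 ≈ 36.198 kBq.

36.2 kBq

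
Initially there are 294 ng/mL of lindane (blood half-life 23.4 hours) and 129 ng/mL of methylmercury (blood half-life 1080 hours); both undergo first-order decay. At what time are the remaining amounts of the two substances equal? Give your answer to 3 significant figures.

Set 294·(1/2)^(t/23.4) = 129·(1/2)^(t/1080).
Taking log₂: log₂(294/129) = t·(1/23.4 − 1/1080).
log₂(2.2791) = 1.1884; 1/23.4 − 1/1080 = 0.041809.
t = 1.1884 / 0.041809 ≈ 28.426 hours.

28.4 hours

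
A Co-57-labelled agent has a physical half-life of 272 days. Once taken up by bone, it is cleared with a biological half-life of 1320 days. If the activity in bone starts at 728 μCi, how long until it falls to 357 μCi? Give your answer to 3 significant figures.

1/t_eff = 1/t_phys + 1/t_biol = 1/272 + 1/1320 = 0.004434 per day.
t_eff = 272 × 1320 / (272 + 1320) ≈ 225.53 days.
n = log₂(728/357) ≈ 1.028; t = 1.028 × 225.53 ≈ 231.85 days.

232 days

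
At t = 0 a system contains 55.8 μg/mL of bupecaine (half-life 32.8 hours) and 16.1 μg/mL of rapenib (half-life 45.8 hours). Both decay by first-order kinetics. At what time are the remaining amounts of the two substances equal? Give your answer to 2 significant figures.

Set 55.8·(1/2)^(t/32.8) = 16.1·(1/2)^(t/45.8).
Taking log₂: log₂(55.8/16.1) = t·(1/32.8 − 1/45.8).
log₂(3.4658) = 1.7932; 1/32.8 − 1/45.8 = 0.0086537.
t = 1.7932 / 0.0086537 ≈ 207.22 hours.

210 hours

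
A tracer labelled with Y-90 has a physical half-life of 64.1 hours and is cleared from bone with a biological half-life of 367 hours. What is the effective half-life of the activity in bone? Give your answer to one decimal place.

54.6 hours

1/t_eff = 1/t_phys + 1/t_biol = 1/64.1 + 1/367 = 0.018325 per hour.
t_eff = 64.1 × 367 / (64.1 + 367) ≈ 54.569 hours.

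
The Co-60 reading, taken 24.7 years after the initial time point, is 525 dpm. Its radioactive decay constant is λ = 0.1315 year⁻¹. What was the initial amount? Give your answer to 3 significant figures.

t½ = ln 2 / λ = 0.69315 / 0.1315 ≈ 5.2711 years.
Number of half-lives elapsed: n = 24.7/5.2711 ≈ 4.6859.
A₀ = A × 2^n = 525 × 2^4.6859 = 525 × 25.74 ≈ 13514 dpm.

13500 dpm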